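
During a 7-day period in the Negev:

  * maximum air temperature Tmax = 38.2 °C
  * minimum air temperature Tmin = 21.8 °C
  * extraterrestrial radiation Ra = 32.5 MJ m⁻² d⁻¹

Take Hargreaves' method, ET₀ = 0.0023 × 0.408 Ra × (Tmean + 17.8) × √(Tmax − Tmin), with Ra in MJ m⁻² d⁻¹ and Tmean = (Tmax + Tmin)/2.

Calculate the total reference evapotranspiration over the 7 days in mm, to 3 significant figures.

Tmean = (38.2 + 21.8)/2 = 30.00 °C
0.408 Ra = 0.408 × 32.5 = 13.2600 mm/d equivalent
ET₀ = 0.0023 × 13.2600 × (30.00 + 17.8) × √16.4 = 0.0023 × 13.2600 × 47.80 × 4.0497 = 5.9037 mm/d
Over 7 days: 5.9037 × 7 = 41.326 mm

41.3 mm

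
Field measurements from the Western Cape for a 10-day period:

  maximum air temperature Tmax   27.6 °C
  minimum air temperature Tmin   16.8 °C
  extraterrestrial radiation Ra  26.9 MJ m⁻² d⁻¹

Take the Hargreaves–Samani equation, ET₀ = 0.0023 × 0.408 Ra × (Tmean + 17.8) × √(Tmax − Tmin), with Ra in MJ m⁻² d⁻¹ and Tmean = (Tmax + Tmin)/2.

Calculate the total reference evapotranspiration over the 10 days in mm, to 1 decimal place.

33.2 mm

Tmean = (27.6 + 16.8)/2 = 22.20 °C
0.408 Ra = 0.408 × 26.9 = 10.9752 mm/d equivalent
ET₀ = 0.0023 × 10.9752 × (22.20 + 17.8) × √10.8 = 0.0023 × 10.9752 × 40.00 × 3.2863 = 3.3182 mm/d
Over 10 days: 3.3182 × 10 = 33.182 mm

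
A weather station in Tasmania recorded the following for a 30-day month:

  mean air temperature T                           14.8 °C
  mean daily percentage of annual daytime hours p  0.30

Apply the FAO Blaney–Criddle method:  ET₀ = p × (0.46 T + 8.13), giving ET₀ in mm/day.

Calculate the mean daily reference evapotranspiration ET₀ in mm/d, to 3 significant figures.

ET₀ = 0.30 × (0.46 × 14.8 + 8.13) = 0.30 × 14.938 = 4.4814 mm/d

4.48 mm/d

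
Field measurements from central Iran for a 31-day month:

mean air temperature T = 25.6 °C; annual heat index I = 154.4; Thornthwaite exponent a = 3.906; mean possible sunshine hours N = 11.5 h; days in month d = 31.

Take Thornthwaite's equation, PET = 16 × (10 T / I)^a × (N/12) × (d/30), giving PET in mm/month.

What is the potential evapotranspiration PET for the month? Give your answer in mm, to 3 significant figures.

10T/I = 10 × 25.6 / 154.4 = 1.6580
(10T/I)^a = 1.6580^3.906 = 7.2060
Uncorrected PET = 16 × 7.2060 = 115.296 mm
Correction = (N/12)(d/30) = (11.5/12)(31/30) = 0.9903
PET = 115.296 × 0.9903 = 114.178 mm/month

114 mm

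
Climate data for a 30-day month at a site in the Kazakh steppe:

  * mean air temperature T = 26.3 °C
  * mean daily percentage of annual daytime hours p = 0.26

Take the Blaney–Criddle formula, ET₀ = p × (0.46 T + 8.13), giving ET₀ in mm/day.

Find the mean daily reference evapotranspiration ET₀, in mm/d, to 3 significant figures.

5.26 mm/d

ET₀ = 0.26 × (0.46 × 26.3 + 8.13) = 0.26 × 20.228 = 5.2593 mm/d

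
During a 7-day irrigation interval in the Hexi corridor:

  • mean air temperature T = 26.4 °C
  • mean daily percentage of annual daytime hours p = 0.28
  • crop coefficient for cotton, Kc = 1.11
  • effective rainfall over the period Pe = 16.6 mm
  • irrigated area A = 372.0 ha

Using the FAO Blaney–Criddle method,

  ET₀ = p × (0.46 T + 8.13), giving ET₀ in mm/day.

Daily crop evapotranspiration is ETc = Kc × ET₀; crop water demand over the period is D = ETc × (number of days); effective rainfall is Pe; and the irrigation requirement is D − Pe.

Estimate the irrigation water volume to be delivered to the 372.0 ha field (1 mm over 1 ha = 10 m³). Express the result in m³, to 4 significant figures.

ET₀ = 0.28 × (0.46 × 26.4 + 8.13) = 0.28 × 20.274 = 5.6767 mm/d
ETc = Kc × ET₀ = 1.11 × 5.6767 = 6.3011 mm/d
Crop demand D = ETc × 7 d = 6.3011 × 7 = 44.108 mm
D − Pe = 44.108 − 16.6 = 27.508 mm
Volume = 27.508 mm × 372.0 ha × 10 = 102329.8 m³

102300 m³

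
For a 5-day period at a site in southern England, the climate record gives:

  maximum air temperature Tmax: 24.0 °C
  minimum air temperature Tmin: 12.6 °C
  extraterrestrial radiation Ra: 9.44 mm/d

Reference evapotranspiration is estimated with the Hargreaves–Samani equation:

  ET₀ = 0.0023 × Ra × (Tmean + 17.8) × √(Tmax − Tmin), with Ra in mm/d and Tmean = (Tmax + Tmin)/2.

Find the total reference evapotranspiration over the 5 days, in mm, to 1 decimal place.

13.2 mm

Tmean = (24.0 + 12.6)/2 = 18.30 °C
ET₀ = 0.0023 × 9.44 × (18.30 + 17.8) × √11.4 = 0.0023 × 9.44 × 36.10 × 3.3764 = 2.6464 mm/d
Over 5 days: 2.6464 × 5 = 13.232 mm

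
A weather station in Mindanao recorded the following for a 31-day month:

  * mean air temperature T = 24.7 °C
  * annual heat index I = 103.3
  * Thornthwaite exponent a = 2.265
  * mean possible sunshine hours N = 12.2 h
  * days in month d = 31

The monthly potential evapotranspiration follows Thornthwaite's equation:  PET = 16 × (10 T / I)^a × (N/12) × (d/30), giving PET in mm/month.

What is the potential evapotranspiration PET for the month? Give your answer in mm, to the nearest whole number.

10T/I = 10 × 24.7 / 103.3 = 2.3911
(10T/I)^a = 2.3911^2.265 = 7.2032
Uncorrected PET = 16 × 7.2032 = 115.251 mm
Correction = (N/12)(d/30) = (12.2/12)(31/30) = 1.0506
PET = 115.251 × 1.0506 = 121.083 mm/month

121 mm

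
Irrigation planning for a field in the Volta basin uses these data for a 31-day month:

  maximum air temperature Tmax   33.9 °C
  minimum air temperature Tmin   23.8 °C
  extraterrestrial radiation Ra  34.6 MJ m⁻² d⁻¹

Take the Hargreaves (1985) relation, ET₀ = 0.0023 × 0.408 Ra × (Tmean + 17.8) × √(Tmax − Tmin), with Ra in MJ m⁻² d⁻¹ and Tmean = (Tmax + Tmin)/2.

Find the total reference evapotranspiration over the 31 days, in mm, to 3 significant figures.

Tmean = (33.9 + 23.8)/2 = 28.85 °C
0.408 Ra = 0.408 × 34.6 = 14.1168 mm/d equivalent
ET₀ = 0.0023 × 14.1168 × (28.85 + 17.8) × √10.1 = 0.0023 × 14.1168 × 46.65 × 3.1780 = 4.8136 mm/d
Over 31 days: 4.8136 × 31 = 149.222 mm

149 mm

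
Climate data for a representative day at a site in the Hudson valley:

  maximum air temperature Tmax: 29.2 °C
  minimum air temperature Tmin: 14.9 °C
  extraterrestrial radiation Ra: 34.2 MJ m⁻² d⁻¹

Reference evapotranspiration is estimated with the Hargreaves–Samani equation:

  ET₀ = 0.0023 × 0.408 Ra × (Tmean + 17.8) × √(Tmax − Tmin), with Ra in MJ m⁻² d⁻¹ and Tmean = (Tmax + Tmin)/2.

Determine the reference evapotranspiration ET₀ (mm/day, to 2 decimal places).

4.84 mm/day

Tmean = (29.2 + 14.9)/2 = 22.05 °C
0.408 Ra = 0.408 × 34.2 = 13.9536 mm/d equivalent
ET₀ = 0.0023 × 13.9536 × (22.05 + 17.8) × √14.3 = 0.0023 × 13.9536 × 39.85 × 3.7815 = 4.8362 mm/d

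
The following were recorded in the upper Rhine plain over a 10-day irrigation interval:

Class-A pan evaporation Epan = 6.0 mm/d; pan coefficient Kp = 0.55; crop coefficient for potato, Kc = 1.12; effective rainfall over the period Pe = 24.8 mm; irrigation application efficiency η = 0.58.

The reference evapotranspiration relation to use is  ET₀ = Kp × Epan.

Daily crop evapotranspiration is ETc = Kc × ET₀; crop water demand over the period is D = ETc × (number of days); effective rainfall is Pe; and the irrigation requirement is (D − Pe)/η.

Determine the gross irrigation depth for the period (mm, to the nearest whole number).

21 mm

ET₀ = 0.55 × 6.0 = 3.3000 mm/d
ETc = Kc × ET₀ = 1.12 × 3.3000 = 3.6960 mm/d
Crop demand D = ETc × 10 d = 3.6960 × 10 = 36.960 mm
D − Pe = 36.960 − 24.8 = 12.160 mm
Gross irrigation = 12.160 / 0.58 = 20.966 mm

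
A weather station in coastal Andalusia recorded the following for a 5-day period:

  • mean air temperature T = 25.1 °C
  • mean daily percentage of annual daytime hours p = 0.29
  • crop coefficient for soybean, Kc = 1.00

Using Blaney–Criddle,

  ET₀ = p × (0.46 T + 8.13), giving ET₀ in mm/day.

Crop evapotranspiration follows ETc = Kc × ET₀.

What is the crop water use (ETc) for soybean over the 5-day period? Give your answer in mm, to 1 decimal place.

28.5 mm

ET₀ = 0.29 × (0.46 × 25.1 + 8.13) = 0.29 × 19.676 = 5.7060 mm/d
ETc = Kc × ET₀ = 1.00 × 5.7060 = 5.7060 mm/d
Over 5 days: 5.7060 × 5 = 28.530 mm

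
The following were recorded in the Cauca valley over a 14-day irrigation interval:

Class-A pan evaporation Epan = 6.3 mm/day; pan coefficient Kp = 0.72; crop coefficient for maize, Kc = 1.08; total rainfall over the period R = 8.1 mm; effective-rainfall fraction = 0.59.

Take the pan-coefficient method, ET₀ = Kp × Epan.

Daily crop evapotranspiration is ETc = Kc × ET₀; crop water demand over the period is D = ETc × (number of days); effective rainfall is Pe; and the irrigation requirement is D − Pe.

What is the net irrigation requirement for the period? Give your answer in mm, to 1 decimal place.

63.8 mm

ET₀ = 0.72 × 6.3 = 4.5360 mm/d
ETc = Kc × ET₀ = 1.08 × 4.5360 = 4.8989 mm/d
Crop demand D = ETc × 14 d = 4.8989 × 14 = 68.585 mm
Pe = 0.59 × 8.1 = 4.779 mm
D − Pe = 68.585 − 4.779 = 63.806 mm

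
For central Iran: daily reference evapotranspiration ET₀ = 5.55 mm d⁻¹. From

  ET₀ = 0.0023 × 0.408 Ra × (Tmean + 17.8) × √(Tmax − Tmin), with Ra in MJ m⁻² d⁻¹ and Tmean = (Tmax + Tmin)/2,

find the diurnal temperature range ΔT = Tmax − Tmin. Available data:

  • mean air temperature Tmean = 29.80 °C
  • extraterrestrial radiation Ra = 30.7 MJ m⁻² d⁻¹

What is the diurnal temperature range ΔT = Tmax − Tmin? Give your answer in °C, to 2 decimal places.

16.38 °C

√ΔT = ET₀ / [0.0023 × 0.408 × Ra × (Tmean+17.8)] = 5.55 / (0.0023 × 12.5256 × 47.60) = 4.0472
ΔT = 4.0472² = 16.380 °C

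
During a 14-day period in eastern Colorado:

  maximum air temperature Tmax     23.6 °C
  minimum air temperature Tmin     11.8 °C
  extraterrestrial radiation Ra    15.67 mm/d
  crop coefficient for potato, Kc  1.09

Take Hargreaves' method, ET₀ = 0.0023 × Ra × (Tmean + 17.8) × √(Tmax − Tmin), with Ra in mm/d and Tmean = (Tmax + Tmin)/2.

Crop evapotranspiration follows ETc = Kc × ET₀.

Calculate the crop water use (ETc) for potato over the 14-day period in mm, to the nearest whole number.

67 mm

Tmean = (23.6 + 11.8)/2 = 17.70 °C
ET₀ = 0.0023 × 15.67 × (17.70 + 17.8) × √11.8 = 0.0023 × 15.67 × 35.50 × 3.4351 = 4.3951 mm/d
ETc = Kc × ET₀ = 1.09 × 4.3951 = 4.7907 mm/d
Over 14 days: 4.7907 × 14 = 67.070 mm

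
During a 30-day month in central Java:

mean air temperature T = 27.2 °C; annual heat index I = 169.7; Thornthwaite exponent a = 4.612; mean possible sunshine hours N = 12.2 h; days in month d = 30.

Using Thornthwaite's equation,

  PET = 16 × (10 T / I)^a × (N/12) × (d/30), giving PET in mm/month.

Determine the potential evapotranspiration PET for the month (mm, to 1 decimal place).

143.3 mm

10T/I = 10 × 27.2 / 169.7 = 1.6028
(10T/I)^a = 1.6028^4.612 = 8.8085
Uncorrected PET = 16 × 8.8085 = 140.936 mm
Correction = (N/12)(d/30) = (12.2/12)(30/30) = 1.0167
PET = 140.936 × 1.0167 = 143.290 mm/month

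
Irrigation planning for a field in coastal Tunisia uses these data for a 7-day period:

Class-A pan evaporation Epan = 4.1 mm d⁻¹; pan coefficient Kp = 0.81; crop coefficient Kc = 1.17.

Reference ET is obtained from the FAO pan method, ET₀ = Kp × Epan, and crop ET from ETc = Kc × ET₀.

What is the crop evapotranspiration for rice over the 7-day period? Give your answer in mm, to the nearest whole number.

ET₀ = 0.81 × 4.1 = 3.3210 mm/d
ETc = Kc × ET₀ = 1.17 × 3.3210 = 3.8856 mm/d
Over 7 days: 3.8856 × 7 = 27.199 mm

27 mm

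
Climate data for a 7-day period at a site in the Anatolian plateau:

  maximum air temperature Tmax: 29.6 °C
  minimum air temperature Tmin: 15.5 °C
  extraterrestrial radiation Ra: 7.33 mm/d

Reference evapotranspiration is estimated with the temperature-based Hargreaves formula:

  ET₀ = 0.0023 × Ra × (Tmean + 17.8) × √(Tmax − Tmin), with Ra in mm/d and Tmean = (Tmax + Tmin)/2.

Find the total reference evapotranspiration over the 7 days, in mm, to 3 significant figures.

17.9 mm

Tmean = (29.6 + 15.5)/2 = 22.55 °C
ET₀ = 0.0023 × 7.33 × (22.55 + 17.8) × √14.1 = 0.0023 × 7.33 × 40.35 × 3.7550 = 2.5544 mm/d
Over 7 days: 2.5544 × 7 = 17.881 mm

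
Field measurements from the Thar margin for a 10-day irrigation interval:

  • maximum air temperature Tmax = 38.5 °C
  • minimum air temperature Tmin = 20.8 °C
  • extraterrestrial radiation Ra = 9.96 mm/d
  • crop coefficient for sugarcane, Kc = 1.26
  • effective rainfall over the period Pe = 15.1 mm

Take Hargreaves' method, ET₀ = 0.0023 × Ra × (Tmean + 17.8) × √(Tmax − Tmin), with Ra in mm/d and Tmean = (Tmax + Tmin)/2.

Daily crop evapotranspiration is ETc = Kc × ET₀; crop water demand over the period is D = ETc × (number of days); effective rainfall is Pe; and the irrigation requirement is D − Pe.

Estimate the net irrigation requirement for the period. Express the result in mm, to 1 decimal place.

Tmean = (38.5 + 20.8)/2 = 29.65 °C
ET₀ = 0.0023 × 9.96 × (29.65 + 17.8) × √17.7 = 0.0023 × 9.96 × 47.45 × 4.2071 = 4.5731 mm/d
ETc = Kc × ET₀ = 1.26 × 4.5731 = 5.7621 mm/d
Crop demand D = ETc × 10 d = 5.7621 × 10 = 57.621 mm
D − Pe = 57.621 − 15.1 = 42.521 mm

42.5 mm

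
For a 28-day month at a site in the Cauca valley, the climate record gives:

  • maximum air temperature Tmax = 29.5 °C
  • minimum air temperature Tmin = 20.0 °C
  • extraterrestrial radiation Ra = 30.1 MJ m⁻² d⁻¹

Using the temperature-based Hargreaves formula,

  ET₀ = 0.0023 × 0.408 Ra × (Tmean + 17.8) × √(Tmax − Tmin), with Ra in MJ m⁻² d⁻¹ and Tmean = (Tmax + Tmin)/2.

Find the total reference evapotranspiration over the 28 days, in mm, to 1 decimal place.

Tmean = (29.5 + 20.0)/2 = 24.75 °C
0.408 Ra = 0.408 × 30.1 = 12.2808 mm/d equivalent
ET₀ = 0.0023 × 12.2808 × (24.75 + 17.8) × √9.5 = 0.0023 × 12.2808 × 42.55 × 3.0822 = 3.7044 mm/d
Over 28 days: 3.7044 × 28 = 103.723 mm

103.7 mm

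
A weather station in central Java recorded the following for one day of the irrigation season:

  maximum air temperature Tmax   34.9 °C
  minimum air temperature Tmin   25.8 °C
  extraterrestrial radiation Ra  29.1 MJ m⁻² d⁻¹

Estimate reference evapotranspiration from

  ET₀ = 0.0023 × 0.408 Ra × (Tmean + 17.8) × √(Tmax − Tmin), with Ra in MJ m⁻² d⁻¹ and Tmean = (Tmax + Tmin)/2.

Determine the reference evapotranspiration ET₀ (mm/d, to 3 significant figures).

3.97 mm/d

Tmean = (34.9 + 25.8)/2 = 30.35 °C
0.408 Ra = 0.408 × 29.1 = 11.8728 mm/d equivalent
ET₀ = 0.0023 × 11.8728 × (30.35 + 17.8) × √9.1 = 0.0023 × 11.8728 × 48.15 × 3.0166 = 3.9664 mm/d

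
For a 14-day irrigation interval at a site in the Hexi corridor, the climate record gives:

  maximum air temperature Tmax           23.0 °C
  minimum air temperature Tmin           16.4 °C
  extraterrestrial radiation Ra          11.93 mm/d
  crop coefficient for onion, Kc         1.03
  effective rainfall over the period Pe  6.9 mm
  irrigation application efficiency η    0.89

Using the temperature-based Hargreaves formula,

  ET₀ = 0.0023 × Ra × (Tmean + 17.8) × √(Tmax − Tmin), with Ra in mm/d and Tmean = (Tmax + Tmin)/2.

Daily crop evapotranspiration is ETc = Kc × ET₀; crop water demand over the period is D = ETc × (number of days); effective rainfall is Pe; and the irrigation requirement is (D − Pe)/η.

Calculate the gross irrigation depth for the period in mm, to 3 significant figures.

35.1 mm

Tmean = (23.0 + 16.4)/2 = 19.70 °C
ET₀ = 0.0023 × 11.93 × (19.70 + 17.8) × √6.6 = 0.0023 × 11.93 × 37.50 × 2.5690 = 2.6434 mm/d
ETc = Kc × ET₀ = 1.03 × 2.6434 = 2.7227 mm/d
Crop demand D = ETc × 14 d = 2.7227 × 14 = 38.118 mm
D − Pe = 38.118 − 6.9 = 31.218 mm
Gross irrigation = 31.218 / 0.89 = 35.076 mm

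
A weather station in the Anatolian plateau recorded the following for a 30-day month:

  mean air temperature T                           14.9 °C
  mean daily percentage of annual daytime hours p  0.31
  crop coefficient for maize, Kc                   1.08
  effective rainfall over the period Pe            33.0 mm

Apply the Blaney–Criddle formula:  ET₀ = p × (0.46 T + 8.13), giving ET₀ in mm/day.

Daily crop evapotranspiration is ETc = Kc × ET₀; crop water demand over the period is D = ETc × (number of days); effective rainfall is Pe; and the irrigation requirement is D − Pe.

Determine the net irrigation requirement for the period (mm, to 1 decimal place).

ET₀ = 0.31 × (0.46 × 14.9 + 8.13) = 0.31 × 14.984 = 4.6450 mm/d
ETc = Kc × ET₀ = 1.08 × 4.6450 = 5.0166 mm/d
Crop demand D = ETc × 30 d = 5.0166 × 30 = 150.498 mm
D − Pe = 150.498 − 33.0 = 117.498 mm

117.5 mm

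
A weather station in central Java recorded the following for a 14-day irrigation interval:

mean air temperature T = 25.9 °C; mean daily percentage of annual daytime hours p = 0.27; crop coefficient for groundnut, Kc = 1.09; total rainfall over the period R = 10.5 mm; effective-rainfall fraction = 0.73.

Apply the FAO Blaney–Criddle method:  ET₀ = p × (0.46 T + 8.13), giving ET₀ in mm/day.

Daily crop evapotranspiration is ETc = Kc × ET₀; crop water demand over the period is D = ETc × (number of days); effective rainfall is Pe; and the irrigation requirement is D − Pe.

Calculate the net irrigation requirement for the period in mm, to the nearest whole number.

75 mm

ET₀ = 0.27 × (0.46 × 25.9 + 8.13) = 0.27 × 20.044 = 5.4119 mm/d
ETc = Kc × ET₀ = 1.09 × 5.4119 = 5.8990 mm/d
Crop demand D = ETc × 14 d = 5.8990 × 14 = 82.586 mm
Pe = 0.73 × 10.5 = 7.665 mm
D − Pe = 82.586 − 7.665 = 74.921 mm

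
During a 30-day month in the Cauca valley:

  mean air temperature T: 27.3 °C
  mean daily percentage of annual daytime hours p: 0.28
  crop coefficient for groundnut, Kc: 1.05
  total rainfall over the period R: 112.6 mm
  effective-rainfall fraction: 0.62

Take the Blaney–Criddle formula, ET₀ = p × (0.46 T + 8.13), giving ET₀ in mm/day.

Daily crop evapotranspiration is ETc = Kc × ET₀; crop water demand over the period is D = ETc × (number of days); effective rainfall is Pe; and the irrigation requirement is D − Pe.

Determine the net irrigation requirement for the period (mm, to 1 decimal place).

112.7 mm

ET₀ = 0.28 × (0.46 × 27.3 + 8.13) = 0.28 × 20.688 = 5.7926 mm/d
ETc = Kc × ET₀ = 1.05 × 5.7926 = 6.0822 mm/d
Crop demand D = ETc × 30 d = 6.0822 × 30 = 182.466 mm
Pe = 0.62 × 112.6 = 69.812 mm
D − Pe = 182.466 − 69.812 = 112.654 mm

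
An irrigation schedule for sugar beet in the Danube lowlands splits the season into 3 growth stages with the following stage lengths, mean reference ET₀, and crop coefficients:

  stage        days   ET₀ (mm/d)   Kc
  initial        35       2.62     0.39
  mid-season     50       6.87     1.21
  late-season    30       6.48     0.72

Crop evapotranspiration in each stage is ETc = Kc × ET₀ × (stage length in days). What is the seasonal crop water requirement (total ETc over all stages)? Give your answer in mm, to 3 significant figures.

591 mm

initial: 0.39 × 2.62 × 35 = 35.76 mm
mid-season: 1.21 × 6.87 × 50 = 415.64 mm
late-season: 0.72 × 6.48 × 30 = 139.97 mm
Seasonal total = 591.37 mm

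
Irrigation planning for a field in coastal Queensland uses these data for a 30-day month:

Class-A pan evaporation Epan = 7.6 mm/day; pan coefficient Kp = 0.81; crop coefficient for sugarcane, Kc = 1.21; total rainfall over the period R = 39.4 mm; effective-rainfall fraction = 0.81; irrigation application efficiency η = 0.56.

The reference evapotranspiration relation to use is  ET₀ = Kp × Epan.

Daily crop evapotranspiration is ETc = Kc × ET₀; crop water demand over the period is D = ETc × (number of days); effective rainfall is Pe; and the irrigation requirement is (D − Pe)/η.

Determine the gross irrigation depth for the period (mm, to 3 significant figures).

342 mm

ET₀ = 0.81 × 7.6 = 6.1560 mm/d
ETc = Kc × ET₀ = 1.21 × 6.1560 = 7.4488 mm/d
Crop demand D = ETc × 30 d = 7.4488 × 30 = 223.464 mm
Pe = 0.81 × 39.4 = 31.914 mm
D − Pe = 223.464 − 31.914 = 191.550 mm
Gross irrigation = 191.550 / 0.56 = 342.054 mm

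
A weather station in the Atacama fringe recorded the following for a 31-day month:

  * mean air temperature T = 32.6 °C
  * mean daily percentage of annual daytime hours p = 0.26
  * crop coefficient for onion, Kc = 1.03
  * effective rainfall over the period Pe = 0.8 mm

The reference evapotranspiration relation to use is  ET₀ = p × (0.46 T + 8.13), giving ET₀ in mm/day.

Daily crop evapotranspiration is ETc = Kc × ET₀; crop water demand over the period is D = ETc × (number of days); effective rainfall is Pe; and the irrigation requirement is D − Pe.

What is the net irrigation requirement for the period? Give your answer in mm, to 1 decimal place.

ET₀ = 0.26 × (0.46 × 32.6 + 8.13) = 0.26 × 23.126 = 6.0128 mm/d
ETc = Kc × ET₀ = 1.03 × 6.0128 = 6.1932 mm/d
Crop demand D = ETc × 31 d = 6.1932 × 31 = 191.989 mm
D − Pe = 191.989 − 0.8 = 191.189 mm

191.2 mm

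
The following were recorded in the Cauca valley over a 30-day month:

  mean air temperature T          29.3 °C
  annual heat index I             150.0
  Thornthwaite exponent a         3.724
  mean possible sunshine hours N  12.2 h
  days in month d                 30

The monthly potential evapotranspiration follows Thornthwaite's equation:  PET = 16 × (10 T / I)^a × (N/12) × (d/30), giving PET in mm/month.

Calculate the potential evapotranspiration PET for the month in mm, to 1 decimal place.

10T/I = 10 × 29.3 / 150.0 = 1.9533
(10T/I)^a = 1.9533^3.724 = 12.1011
Uncorrected PET = 16 × 12.1011 = 193.618 mm
Correction = (N/12)(d/30) = (12.2/12)(30/30) = 1.0167
PET = 193.618 × 1.0167 = 196.851 mm/month

196.9 mm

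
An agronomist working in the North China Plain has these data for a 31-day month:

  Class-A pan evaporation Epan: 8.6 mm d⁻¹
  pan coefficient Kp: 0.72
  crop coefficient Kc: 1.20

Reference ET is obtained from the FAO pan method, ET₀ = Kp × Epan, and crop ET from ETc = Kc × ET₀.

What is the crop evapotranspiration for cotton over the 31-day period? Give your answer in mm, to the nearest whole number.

230 mm

ET₀ = 0.72 × 8.6 = 6.1920 mm/d
ETc = Kc × ET₀ = 1.20 × 6.1920 = 7.4304 mm/d
Over 31 days: 7.4304 × 31 = 230.342 mm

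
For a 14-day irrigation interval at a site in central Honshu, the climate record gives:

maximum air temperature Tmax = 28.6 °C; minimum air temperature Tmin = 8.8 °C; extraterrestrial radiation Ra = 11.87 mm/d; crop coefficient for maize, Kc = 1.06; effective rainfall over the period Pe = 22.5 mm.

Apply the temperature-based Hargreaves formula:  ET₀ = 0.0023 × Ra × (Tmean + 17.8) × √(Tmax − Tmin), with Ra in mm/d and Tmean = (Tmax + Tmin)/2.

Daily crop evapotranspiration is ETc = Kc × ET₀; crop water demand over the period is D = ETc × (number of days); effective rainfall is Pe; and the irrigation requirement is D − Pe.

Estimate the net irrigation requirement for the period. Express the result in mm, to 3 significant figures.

Tmean = (28.6 + 8.8)/2 = 18.70 °C
ET₀ = 0.0023 × 11.87 × (18.70 + 17.8) × √19.8 = 0.0023 × 11.87 × 36.50 × 4.4497 = 4.4341 mm/d
ETc = Kc × ET₀ = 1.06 × 4.4341 = 4.7001 mm/d
Crop demand D = ETc × 14 d = 4.7001 × 14 = 65.801 mm
D − Pe = 65.801 − 22.5 = 43.301 mm

43.3 mm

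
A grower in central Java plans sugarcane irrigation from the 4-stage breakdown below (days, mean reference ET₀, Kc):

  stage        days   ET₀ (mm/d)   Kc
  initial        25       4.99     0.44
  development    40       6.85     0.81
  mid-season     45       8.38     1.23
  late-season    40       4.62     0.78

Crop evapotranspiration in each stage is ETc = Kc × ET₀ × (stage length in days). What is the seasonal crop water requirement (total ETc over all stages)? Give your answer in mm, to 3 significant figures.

885 mm

initial: 0.44 × 4.99 × 25 = 54.89 mm
development: 0.81 × 6.85 × 40 = 221.94 mm
mid-season: 1.23 × 8.38 × 45 = 463.83 mm
late-season: 0.78 × 4.62 × 40 = 144.14 mm
Seasonal total = 884.80 mm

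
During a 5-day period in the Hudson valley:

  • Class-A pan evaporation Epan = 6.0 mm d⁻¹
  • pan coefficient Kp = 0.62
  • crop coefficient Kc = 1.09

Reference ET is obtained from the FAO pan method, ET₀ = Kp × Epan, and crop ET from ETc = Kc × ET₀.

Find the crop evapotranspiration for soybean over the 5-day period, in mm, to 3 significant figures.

20.3 mm

ET₀ = 0.62 × 6.0 = 3.7200 mm/d
ETc = Kc × ET₀ = 1.09 × 3.7200 = 4.0548 mm/d
Over 5 days: 4.0548 × 5 = 20.274 mm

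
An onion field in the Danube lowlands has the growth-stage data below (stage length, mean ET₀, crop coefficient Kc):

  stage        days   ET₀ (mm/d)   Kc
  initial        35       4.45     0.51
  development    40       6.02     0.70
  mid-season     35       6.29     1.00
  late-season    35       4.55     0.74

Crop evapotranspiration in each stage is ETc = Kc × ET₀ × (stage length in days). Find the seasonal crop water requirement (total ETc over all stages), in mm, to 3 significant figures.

initial: 0.51 × 4.45 × 35 = 79.43 mm
development: 0.70 × 6.02 × 40 = 168.56 mm
mid-season: 1.00 × 6.29 × 35 = 220.15 mm
late-season: 0.74 × 4.55 × 35 = 117.85 mm
Seasonal total = 585.99 mm

586 mm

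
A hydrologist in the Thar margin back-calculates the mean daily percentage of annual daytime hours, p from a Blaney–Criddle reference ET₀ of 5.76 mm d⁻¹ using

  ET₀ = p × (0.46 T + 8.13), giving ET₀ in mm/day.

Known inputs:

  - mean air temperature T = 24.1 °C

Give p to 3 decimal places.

p = ET₀ / (0.46 T + 8.13) = 5.76 / (0.46 × 24.1 + 8.13) = 5.76 / 19.216 = 0.2998

0.300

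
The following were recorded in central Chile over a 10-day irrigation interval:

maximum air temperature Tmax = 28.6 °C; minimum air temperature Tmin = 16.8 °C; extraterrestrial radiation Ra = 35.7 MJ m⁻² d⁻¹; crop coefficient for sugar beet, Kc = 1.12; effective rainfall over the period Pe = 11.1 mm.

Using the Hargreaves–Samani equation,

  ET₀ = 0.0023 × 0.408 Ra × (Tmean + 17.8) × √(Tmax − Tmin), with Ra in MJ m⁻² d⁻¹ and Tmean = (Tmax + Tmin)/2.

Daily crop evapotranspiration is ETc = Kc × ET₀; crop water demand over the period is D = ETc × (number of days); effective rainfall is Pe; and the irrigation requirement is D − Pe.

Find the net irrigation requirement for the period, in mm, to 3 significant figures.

Tmean = (28.6 + 16.8)/2 = 22.70 °C
0.408 Ra = 0.408 × 35.7 = 14.5656 mm/d equivalent
ET₀ = 0.0023 × 14.5656 × (22.70 + 17.8) × √11.8 = 0.0023 × 14.5656 × 40.50 × 3.4351 = 4.6607 mm/d
ETc = Kc × ET₀ = 1.12 × 4.6607 = 5.2200 mm/d
Crop demand D = ETc × 10 d = 5.2200 × 10 = 52.200 mm
D − Pe = 52.200 − 11.1 = 41.100 mm

41.1 mm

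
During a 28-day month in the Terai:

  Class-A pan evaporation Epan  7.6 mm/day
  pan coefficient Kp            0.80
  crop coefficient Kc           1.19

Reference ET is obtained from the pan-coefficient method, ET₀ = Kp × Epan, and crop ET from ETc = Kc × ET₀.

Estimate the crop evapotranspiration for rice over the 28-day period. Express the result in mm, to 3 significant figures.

203 mm

ET₀ = 0.80 × 7.6 = 6.0800 mm/d
ETc = Kc × ET₀ = 1.19 × 6.0800 = 7.2352 mm/d
Over 28 days: 7.2352 × 28 = 202.586 mm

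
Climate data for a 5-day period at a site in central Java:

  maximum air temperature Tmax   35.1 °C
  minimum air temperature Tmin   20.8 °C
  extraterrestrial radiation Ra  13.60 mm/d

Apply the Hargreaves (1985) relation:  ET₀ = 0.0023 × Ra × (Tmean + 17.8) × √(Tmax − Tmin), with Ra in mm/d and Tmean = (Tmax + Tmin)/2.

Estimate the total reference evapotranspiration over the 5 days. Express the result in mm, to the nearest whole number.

Tmean = (35.1 + 20.8)/2 = 27.95 °C
ET₀ = 0.0023 × 13.60 × (27.95 + 17.8) × √14.3 = 0.0023 × 13.60 × 45.75 × 3.7815 = 5.4116 mm/d
Over 5 days: 5.4116 × 5 = 27.058 mm

27 mm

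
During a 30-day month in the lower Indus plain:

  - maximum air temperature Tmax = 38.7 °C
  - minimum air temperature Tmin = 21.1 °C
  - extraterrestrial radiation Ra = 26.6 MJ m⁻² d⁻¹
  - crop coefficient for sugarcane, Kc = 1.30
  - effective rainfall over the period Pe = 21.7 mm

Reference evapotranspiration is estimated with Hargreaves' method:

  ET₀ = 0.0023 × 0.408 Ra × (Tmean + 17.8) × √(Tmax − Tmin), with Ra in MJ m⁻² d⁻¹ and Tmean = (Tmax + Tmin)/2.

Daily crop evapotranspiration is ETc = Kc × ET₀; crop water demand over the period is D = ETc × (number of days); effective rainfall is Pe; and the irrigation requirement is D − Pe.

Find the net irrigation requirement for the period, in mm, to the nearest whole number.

173 mm

Tmean = (38.7 + 21.1)/2 = 29.90 °C
0.408 Ra = 0.408 × 26.6 = 10.8528 mm/d equivalent
ET₀ = 0.0023 × 10.8528 × (29.90 + 17.8) × √17.6 = 0.0023 × 10.8528 × 47.70 × 4.1952 = 4.9951 mm/d
ETc = Kc × ET₀ = 1.30 × 4.9951 = 6.4936 mm/d
Crop demand D = ETc × 30 d = 6.4936 × 30 = 194.808 mm
D − Pe = 194.808 − 21.7 = 173.108 mm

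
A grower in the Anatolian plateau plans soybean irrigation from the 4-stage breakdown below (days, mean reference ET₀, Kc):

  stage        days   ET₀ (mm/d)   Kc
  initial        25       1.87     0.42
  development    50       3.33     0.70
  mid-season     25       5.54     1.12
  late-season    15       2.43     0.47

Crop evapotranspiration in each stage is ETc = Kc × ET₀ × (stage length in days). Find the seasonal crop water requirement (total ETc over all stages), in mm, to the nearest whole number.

308 mm

initial: 0.42 × 1.87 × 25 = 19.64 mm
development: 0.70 × 3.33 × 50 = 116.55 mm
mid-season: 1.12 × 5.54 × 25 = 155.12 mm
late-season: 0.47 × 2.43 × 15 = 17.13 mm
Seasonal total = 308.44 mm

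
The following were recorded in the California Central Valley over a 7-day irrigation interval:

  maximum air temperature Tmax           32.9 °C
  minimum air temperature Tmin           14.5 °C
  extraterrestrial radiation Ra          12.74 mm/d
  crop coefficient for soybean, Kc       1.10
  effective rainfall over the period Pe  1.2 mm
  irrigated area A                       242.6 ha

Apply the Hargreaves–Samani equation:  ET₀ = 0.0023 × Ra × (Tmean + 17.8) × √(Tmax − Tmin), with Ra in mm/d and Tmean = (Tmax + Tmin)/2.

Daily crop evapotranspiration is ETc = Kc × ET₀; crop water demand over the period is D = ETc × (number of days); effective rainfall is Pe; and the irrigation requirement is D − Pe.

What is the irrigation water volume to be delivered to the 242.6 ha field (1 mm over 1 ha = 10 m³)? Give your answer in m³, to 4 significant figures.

Tmean = (32.9 + 14.5)/2 = 23.70 °C
ET₀ = 0.0023 × 12.74 × (23.70 + 17.8) × √18.4 = 0.0023 × 12.74 × 41.50 × 4.2895 = 5.2162 mm/d
ETc = Kc × ET₀ = 1.10 × 5.2162 = 5.7378 mm/d
Crop demand D = ETc × 7 d = 5.7378 × 7 = 40.165 mm
D − Pe = 40.165 − 1.2 = 38.965 mm
Volume = 38.965 mm × 242.6 ha × 10 = 94529.1 m³

94530 m³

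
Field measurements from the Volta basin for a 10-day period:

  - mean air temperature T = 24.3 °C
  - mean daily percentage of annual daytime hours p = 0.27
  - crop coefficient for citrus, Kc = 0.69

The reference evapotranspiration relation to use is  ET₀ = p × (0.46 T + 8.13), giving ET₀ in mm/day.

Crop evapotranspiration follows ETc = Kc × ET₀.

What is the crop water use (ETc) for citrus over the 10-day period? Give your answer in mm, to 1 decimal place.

ET₀ = 0.27 × (0.46 × 24.3 + 8.13) = 0.27 × 19.308 = 5.2132 mm/d
ETc = Kc × ET₀ = 0.69 × 5.2132 = 3.5971 mm/d
Over 10 days: 3.5971 × 10 = 35.971 mm

36.0 mm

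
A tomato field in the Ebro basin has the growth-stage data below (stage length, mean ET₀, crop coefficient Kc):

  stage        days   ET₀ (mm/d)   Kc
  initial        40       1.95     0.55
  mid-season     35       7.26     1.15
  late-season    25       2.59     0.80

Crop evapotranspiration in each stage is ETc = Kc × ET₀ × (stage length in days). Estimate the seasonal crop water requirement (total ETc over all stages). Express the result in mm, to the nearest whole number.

387 mm

initial: 0.55 × 1.95 × 40 = 42.90 mm
mid-season: 1.15 × 7.26 × 35 = 292.22 mm
late-season: 0.80 × 2.59 × 25 = 51.80 mm
Seasonal total = 386.92 mm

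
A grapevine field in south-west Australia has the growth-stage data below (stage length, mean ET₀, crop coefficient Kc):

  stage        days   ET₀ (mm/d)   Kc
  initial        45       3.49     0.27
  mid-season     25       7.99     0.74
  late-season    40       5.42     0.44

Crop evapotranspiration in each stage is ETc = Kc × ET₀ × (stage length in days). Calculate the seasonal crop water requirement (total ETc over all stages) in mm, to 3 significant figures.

286 mm

initial: 0.27 × 3.49 × 45 = 42.40 mm
mid-season: 0.74 × 7.99 × 25 = 147.82 mm
late-season: 0.44 × 5.42 × 40 = 95.39 mm
Seasonal total = 285.61 mm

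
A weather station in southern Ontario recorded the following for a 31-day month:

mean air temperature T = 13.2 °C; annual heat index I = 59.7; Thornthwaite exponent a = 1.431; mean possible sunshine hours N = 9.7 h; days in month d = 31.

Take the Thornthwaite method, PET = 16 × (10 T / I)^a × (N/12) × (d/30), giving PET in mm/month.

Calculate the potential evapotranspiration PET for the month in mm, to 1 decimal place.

41.6 mm

10T/I = 10 × 13.2 / 59.7 = 2.2111
(10T/I)^a = 2.2111^1.431 = 3.1127
Uncorrected PET = 16 × 3.1127 = 49.803 mm
Correction = (N/12)(d/30) = (9.7/12)(31/30) = 0.8353
PET = 49.803 × 0.8353 = 41.600 mm/month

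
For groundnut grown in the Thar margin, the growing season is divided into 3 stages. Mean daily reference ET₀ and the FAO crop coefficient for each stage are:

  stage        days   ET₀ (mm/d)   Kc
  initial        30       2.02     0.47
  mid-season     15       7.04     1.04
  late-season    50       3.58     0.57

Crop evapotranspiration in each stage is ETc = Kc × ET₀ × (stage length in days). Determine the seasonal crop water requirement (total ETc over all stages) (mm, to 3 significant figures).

240 mm

initial: 0.47 × 2.02 × 30 = 28.48 mm
mid-season: 1.04 × 7.04 × 15 = 109.82 mm
late-season: 0.57 × 3.58 × 50 = 102.03 mm
Seasonal total = 240.33 mm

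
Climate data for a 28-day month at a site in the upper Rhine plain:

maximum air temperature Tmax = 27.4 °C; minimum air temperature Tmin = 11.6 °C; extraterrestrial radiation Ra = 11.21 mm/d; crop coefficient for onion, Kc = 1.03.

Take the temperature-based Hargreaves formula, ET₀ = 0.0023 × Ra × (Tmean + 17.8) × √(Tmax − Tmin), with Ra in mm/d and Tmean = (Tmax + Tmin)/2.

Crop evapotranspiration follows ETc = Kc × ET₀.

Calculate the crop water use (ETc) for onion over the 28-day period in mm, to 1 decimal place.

110.2 mm

Tmean = (27.4 + 11.6)/2 = 19.50 °C
ET₀ = 0.0023 × 11.21 × (19.50 + 17.8) × √15.8 = 0.0023 × 11.21 × 37.30 × 3.9749 = 3.8227 mm/d
ETc = Kc × ET₀ = 1.03 × 3.8227 = 3.9374 mm/d
Over 28 days: 3.9374 × 28 = 110.247 mm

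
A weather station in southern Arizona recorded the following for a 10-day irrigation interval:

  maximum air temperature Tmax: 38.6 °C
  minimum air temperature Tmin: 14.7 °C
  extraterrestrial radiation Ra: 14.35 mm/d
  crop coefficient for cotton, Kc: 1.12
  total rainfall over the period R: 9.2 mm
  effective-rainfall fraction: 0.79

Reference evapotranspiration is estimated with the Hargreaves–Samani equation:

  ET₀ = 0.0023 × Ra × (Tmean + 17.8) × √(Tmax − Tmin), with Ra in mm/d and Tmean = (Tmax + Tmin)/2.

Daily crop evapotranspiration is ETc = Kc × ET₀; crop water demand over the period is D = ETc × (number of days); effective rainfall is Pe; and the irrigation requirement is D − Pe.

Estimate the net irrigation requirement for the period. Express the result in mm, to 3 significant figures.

73.1 mm

Tmean = (38.6 + 14.7)/2 = 26.65 °C
ET₀ = 0.0023 × 14.35 × (26.65 + 17.8) × √23.9 = 0.0023 × 14.35 × 44.45 × 4.8888 = 7.1722 mm/d
ETc = Kc × ET₀ = 1.12 × 7.1722 = 8.0329 mm/d
Crop demand D = ETc × 10 d = 8.0329 × 10 = 80.329 mm
Pe = 0.79 × 9.2 = 7.268 mm
D − Pe = 80.329 − 7.268 = 73.061 mm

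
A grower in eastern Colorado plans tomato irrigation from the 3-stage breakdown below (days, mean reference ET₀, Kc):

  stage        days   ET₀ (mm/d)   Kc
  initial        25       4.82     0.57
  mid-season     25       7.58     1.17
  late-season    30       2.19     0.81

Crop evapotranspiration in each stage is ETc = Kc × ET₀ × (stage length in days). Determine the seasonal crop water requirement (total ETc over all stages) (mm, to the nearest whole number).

initial: 0.57 × 4.82 × 25 = 68.69 mm
mid-season: 1.17 × 7.58 × 25 = 221.72 mm
late-season: 0.81 × 2.19 × 30 = 53.22 mm
Seasonal total = 343.63 mm

344 mm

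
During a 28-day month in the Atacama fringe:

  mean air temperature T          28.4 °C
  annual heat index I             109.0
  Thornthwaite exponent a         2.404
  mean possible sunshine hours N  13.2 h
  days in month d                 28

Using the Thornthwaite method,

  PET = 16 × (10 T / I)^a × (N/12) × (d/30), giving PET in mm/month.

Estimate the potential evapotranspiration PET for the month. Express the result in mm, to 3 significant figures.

10T/I = 10 × 28.4 / 109.0 = 2.6055
(10T/I)^a = 2.6055^2.404 = 9.9954
Uncorrected PET = 16 × 9.9954 = 159.926 mm
Correction = (N/12)(d/30) = (13.2/12)(28/30) = 1.0267
PET = 159.926 × 1.0267 = 164.196 mm/month

164 mm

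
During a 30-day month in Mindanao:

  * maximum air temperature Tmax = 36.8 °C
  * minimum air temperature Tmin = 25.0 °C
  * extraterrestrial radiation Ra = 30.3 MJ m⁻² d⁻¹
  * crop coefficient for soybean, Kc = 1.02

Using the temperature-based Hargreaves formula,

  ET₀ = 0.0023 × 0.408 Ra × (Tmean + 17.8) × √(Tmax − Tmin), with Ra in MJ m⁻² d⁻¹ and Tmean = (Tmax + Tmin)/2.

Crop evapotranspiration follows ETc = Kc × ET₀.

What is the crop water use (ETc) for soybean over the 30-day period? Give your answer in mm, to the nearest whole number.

Tmean = (36.8 + 25.0)/2 = 30.90 °C
0.408 Ra = 0.408 × 30.3 = 12.3624 mm/d equivalent
ET₀ = 0.0023 × 12.3624 × (30.90 + 17.8) × √11.8 = 0.0023 × 12.3624 × 48.70 × 3.4351 = 4.7566 mm/d
ETc = Kc × ET₀ = 1.02 × 4.7566 = 4.8517 mm/d
Over 30 days: 4.8517 × 30 = 145.551 mm

146 mm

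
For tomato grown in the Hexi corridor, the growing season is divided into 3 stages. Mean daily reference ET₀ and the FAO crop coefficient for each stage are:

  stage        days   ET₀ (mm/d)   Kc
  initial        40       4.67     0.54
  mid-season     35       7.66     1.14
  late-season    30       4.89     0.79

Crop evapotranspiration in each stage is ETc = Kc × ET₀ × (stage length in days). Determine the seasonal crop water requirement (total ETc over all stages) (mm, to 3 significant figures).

522 mm

initial: 0.54 × 4.67 × 40 = 100.87 mm
mid-season: 1.14 × 7.66 × 35 = 305.63 mm
late-season: 0.79 × 4.89 × 30 = 115.89 mm
Seasonal total = 522.39 mm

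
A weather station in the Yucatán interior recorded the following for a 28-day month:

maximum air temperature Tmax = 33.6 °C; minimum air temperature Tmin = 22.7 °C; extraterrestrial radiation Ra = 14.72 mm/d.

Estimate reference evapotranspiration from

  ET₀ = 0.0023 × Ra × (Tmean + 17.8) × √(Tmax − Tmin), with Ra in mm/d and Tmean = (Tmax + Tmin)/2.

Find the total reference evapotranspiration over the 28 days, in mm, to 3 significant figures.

144 mm

Tmean = (33.6 + 22.7)/2 = 28.15 °C
ET₀ = 0.0023 × 14.72 × (28.15 + 17.8) × √10.9 = 0.0023 × 14.72 × 45.95 × 3.3015 = 5.1361 mm/d
Over 28 days: 5.1361 × 28 = 143.811 mm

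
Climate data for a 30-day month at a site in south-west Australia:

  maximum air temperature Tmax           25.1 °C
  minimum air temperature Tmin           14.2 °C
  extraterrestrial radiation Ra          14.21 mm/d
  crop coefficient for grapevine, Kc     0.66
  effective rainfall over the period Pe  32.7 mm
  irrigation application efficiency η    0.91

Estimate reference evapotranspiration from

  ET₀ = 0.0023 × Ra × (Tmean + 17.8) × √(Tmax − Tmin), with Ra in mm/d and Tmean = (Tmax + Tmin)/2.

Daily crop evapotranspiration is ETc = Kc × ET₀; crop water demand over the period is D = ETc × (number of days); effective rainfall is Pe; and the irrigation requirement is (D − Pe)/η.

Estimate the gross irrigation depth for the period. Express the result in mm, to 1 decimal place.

Tmean = (25.1 + 14.2)/2 = 19.65 °C
ET₀ = 0.0023 × 14.21 × (19.65 + 17.8) × √10.9 = 0.0023 × 14.21 × 37.45 × 3.3015 = 4.0410 mm/d
ETc = Kc × ET₀ = 0.66 × 4.0410 = 2.6671 mm/d
Crop demand D = ETc × 30 d = 2.6671 × 30 = 80.013 mm
D − Pe = 80.013 − 32.7 = 47.313 mm
Gross irrigation = 47.313 / 0.91 = 51.992 mm

52.0 mm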